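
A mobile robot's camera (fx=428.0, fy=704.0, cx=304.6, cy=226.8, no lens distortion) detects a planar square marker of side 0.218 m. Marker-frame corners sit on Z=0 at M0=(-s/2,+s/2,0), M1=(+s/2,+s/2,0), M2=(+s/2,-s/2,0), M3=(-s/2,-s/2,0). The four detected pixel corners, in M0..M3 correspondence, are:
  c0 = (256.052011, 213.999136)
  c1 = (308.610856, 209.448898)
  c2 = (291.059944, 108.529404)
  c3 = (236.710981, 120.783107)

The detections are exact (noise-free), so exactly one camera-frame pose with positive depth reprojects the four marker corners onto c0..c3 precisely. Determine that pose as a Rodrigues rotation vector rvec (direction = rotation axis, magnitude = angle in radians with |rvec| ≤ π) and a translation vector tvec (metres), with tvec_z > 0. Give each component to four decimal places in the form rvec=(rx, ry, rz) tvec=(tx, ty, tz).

rvec=(0.4699, 0.4991, -0.1591) tvec=(-0.1093, -0.1280, 1.4529)

Intrinsics K: fx=428.0, fy=704.0, cx=304.6, cy=226.8
Marker side s = 0.218 m; corners in marker frame (Z=0):
  M0 = (-0.1090, +0.1090, 0)
  M1 = (+0.1090, +0.1090, 0)
  M2 = (+0.1090, -0.1090, 0)
  M3 = (-0.1090, -0.1090, 0)
Detected image corners:
  c0 = (256.052011, 213.999136) px
  c1 = (308.610856, 209.448898) px
  c2 = (291.059944, 108.529404) px
  c3 = (236.710981, 120.783107) px
Planar DLT: solve 8×8 A·h = b for H (H[2,2]=1):
  H  [+152.06618 +158.81908 +272.38886]
  H  [-93.59742 +488.85733 +164.78050]
  H  [-0.34057 +0.27115 +1.00000]
B = K⁻¹H; ‖b₁‖=0.688293, ‖b₂‖=0.688293; λ = 2/(‖b₁‖+‖b₂‖) = 1.452869, sign → tz>0 ⇒ λ=+1.452869
r₁ = λ·B[:,0] = (+0.86834,-0.03375,-0.49481); r₂ = λ·B[:,1] = (+0.25876,+0.88196,+0.39394)
r₃ = r₁×r₂ = (+0.42311,-0.47011,+0.77458); SVD([r₁ r₂ r₃]) → R = UVᵀ:
  R  [+0.86835 +0.25876 +0.42311]
  R  [-0.03375 +0.88196 -0.47011]
  R  [-0.49481 +0.39394 +0.77458]
t = (-0.10934, -0.12799, +1.45287) m
tr R = 2.524886; θ = arccos((tr R − 1)/2) = 0.703716 rad = 40.320°
axis k = ((R−Rᵀ)₃₂, (R−Rᵀ)₁₃, (R−Rᵀ)₂₁) / (2 sinθ) = (+0.667680, +0.709304, -0.226034)
rvec = θ·k = (+0.469857, +0.499149, -0.159064)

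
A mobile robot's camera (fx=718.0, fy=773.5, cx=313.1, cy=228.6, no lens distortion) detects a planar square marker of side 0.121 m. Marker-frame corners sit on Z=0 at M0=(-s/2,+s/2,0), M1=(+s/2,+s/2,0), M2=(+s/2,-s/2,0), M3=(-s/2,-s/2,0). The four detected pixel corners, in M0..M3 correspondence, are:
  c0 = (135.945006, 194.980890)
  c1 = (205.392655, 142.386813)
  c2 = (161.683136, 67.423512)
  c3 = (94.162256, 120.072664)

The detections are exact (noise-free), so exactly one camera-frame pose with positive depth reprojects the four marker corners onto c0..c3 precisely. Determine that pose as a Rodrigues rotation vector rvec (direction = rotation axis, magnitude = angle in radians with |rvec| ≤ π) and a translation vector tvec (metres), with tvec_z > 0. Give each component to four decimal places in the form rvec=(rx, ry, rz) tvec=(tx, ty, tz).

Intrinsics K: fx=718.0, fy=773.5, cx=313.1, cy=228.6
Marker side s = 0.121 m; corners in marker frame (Z=0):
  M0 = (-0.0605, +0.0605, 0)
  M1 = (+0.0605, +0.0605, 0)
  M2 = (+0.0605, -0.0605, 0)
  M3 = (-0.0605, -0.0605, 0)
Detected image corners:
  c0 = (135.945006, 194.980890) px
  c1 = (205.392655, 142.386813) px
  c2 = (161.683136, 67.423512) px
  c3 = (94.162256, 120.072664) px
Planar DLT: solve 8×8 A·h = b for H (H[2,2]=1):
  H  [+548.33037 +329.47559 +148.84621]
  H  [-450.34146 +598.43578 +131.04292]
  H  [-0.11774 -0.15902 +1.00000]
B = K⁻¹H; ‖b₁‖=0.988843, ‖b₂‖=0.988843; λ = 2/(‖b₁‖+‖b₂‖) = 1.011283, sign → tz>0 ⇒ λ=+1.011283
r₁ = λ·B[:,0] = (+0.82423,-0.55359,-0.11907); r₂ = λ·B[:,1] = (+0.53419,+0.82993,-0.16082)
r₃ = r₁×r₂ = (+0.18785,+0.06894,+0.97978); SVD([r₁ r₂ r₃]) → R = UVᵀ:
  R  [+0.82423 +0.53419 +0.18785]
  R  [-0.55359 +0.82993 +0.06894]
  R  [-0.11907 -0.16082 +0.97978]
t = (-0.23135, -0.12755, +1.01128) m
tr R = 2.633937; θ = arccos((tr R − 1)/2) = 0.614662 rad = 35.218°
axis k = ((R−Rᵀ)₃₂, (R−Rᵀ)₁₃, (R−Rᵀ)₂₁) / (2 sinθ) = (-0.199210, +0.266110, -0.943133)
rvec = θ·k = (-0.122447, +0.163568, -0.579708)

rvec=(-0.1224, 0.1636, -0.5797) tvec=(-0.2313, -0.1275, 1.0113)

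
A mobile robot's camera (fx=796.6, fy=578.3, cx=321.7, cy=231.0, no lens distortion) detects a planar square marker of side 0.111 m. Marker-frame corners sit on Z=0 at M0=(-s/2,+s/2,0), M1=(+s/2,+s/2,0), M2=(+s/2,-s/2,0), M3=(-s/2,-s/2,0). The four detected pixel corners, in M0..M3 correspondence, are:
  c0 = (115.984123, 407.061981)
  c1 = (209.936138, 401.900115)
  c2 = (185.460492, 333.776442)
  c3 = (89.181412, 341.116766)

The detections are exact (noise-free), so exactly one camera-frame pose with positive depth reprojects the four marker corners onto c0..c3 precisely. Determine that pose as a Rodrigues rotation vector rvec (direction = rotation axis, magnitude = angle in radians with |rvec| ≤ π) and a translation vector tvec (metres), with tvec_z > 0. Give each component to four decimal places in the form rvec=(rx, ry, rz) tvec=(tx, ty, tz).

Intrinsics K: fx=796.6, fy=578.3, cx=321.7, cy=231.0
Marker side s = 0.111 m; corners in marker frame (Z=0):
  M0 = (-0.0555, +0.0555, 0)
  M1 = (+0.0555, +0.0555, 0)
  M2 = (+0.0555, -0.0555, 0)
  M3 = (-0.0555, -0.0555, 0)
Detected image corners:
  c0 = (115.984123, 407.061981) px
  c1 = (209.936138, 401.900115) px
  c2 = (185.460492, 333.776442) px
  c3 = (89.181412, 341.116766) px
Planar DLT: solve 8×8 A·h = b for H (H[2,2]=1):
  H  [+816.85827 +274.97769 +149.64740]
  H  [-154.66377 +712.08721 +371.55305]
  H  [-0.26554 +0.29199 +1.00000]
B = K⁻¹H; ‖b₁‖=1.174518, ‖b₂‖=1.174518; λ = 2/(‖b₁‖+‖b₂‖) = 0.851413, sign → tz>0 ⇒ λ=+0.851413
r₁ = λ·B[:,0] = (+0.96437,-0.13740,-0.22609); r₂ = λ·B[:,1] = (+0.19350,+0.94908,+0.24860)
r₃ = r₁×r₂ = (+0.18042,-0.28349,+0.94185); SVD([r₁ r₂ r₃]) → R = UVᵀ:
  R  [+0.96437 +0.19350 +0.18042]
  R  [-0.13740 +0.94908 -0.28349]
  R  [-0.22609 +0.24860 +0.94185]
t = (-0.18389, +0.20693, +0.85141) m
tr R = 2.855298; θ = arccos((tr R − 1)/2) = 0.382729 rad = 21.929°
axis k = ((R−Rᵀ)₃₂, (R−Rᵀ)₁₃, (R−Rᵀ)₂₁) / (2 sinθ) = (+0.712405, +0.544249, -0.443027)
rvec = θ·k = (+0.272658, +0.208300, -0.169559)

rvec=(0.2727, 0.2083, -0.1696) tvec=(-0.1839, 0.2069, 0.8514)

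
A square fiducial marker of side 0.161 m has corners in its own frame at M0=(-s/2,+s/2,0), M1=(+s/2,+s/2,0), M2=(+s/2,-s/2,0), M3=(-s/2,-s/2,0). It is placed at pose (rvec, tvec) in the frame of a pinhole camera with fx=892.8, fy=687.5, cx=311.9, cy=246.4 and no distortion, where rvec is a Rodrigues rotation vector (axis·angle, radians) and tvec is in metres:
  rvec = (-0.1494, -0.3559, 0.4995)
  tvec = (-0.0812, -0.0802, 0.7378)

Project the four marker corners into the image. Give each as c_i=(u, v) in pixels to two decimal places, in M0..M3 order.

c0=(77.62, 197.05) c1=(250.82, 273.57) c2=(335.00, 149.02) c3=(175.88, 68.18)

Intrinsics K: fx=892.8, fy=687.5, cx=311.9, cy=246.4
Marker side s = 0.161 m; corners in marker frame (Z=0):
  M0 = (-0.0805, +0.0805, 0)
  M1 = (+0.0805, +0.0805, 0)
  M2 = (+0.0805, -0.0805, 0)
  M3 = (-0.0805, -0.0805, 0)
rvec = (-0.1494, -0.3559, 0.4995), |rvec| = θ = 0.63126 rad = 36.168°
Rodrigues: sinθ=0.59016, 1−cosθ=0.19271; R = I + sinθ·[k]× + (1−cosθ)·[k]×²:
    [+0.81808 -0.44127 -0.36882]
    [+0.49270 +0.86854 +0.05370]
    [+0.29664 -0.22565 +0.92795]
t = (-0.0812, -0.0802, 0.7378) m
M0: Pc = R·M0+t = (-0.18258, -0.04994, +0.69576); u = 892.8·(-0.18258)/0.69576 + 311.9 = 77.6151, v = 687.5·(-0.04994)/0.69576 + 246.4 = 197.0484
M1: Pc = R·M1+t = (-0.05087, +0.02938, +0.74351); u = 892.8·(-0.05087)/0.74351 + 311.9 = 250.8205, v = 687.5·(+0.02938)/0.74351 + 246.4 = 273.5663
M2: Pc = R·M2+t = (+0.02018, -0.11046, +0.77984); u = 892.8·(+0.02018)/0.77984 + 311.9 = 335.0000, v = 687.5·(-0.11046)/0.77984 + 246.4 = 149.0237
M3: Pc = R·M3+t = (-0.11153, -0.18978, +0.73209); u = 892.8·(-0.11153)/0.73209 + 311.9 = 175.8814, v = 687.5·(-0.18978)/0.73209 + 246.4 = 68.1782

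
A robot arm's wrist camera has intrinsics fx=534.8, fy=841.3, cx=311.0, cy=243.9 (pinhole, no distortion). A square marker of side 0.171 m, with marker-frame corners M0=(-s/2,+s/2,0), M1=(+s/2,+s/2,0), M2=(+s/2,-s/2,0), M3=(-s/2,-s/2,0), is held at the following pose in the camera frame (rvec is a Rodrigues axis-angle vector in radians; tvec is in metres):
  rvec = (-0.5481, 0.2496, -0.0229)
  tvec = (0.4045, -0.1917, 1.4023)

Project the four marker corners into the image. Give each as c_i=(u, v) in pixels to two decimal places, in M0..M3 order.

Intrinsics K: fx=534.8, fy=841.3, cx=311.0, cy=243.9
Marker side s = 0.171 m; corners in marker frame (Z=0):
  M0 = (-0.0855, +0.0855, 0)
  M1 = (+0.0855, +0.0855, 0)
  M2 = (+0.0855, -0.0855, 0)
  M3 = (-0.0855, -0.0855, 0)
rvec = (-0.5481, 0.2496, -0.0229), |rvec| = θ = 0.60269 rad = 34.532°
Rodrigues: sinθ=0.56686, 1−cosθ=0.17619; R = I + sinθ·[k]× + (1−cosθ)·[k]×²:
    [+0.96953 -0.04482 +0.24085]
    [-0.08790 +0.85403 +0.51274]
    [-0.22867 -0.51829 +0.82407]
t = (0.4045, -0.1917, 1.4023) m
M0: Pc = R·M0+t = (+0.31777, -0.11117, +1.37754); u = 534.8·(+0.31777)/1.37754 + 311.0 = 434.3688, v = 841.3·(-0.11117)/1.37754 + 243.9 = 176.0083
M1: Pc = R·M1+t = (+0.48356, -0.12620, +1.33843); u = 534.8·(+0.48356)/1.33843 + 311.0 = 504.2177, v = 841.3·(-0.12620)/1.33843 + 243.9 = 164.5773
M2: Pc = R·M2+t = (+0.49123, -0.27223, +1.42706); u = 534.8·(+0.49123)/1.42706 + 311.0 = 495.0901, v = 841.3·(-0.27223)/1.42706 + 243.9 = 83.4087
M3: Pc = R·M3+t = (+0.32544, -0.25720, +1.46617); u = 534.8·(+0.32544)/1.46617 + 311.0 = 429.7069, v = 841.3·(-0.25720)/1.46617 + 243.9 = 96.3135

c0=(434.37, 176.01) c1=(504.22, 164.58) c2=(495.09, 83.41) c3=(429.71, 96.31)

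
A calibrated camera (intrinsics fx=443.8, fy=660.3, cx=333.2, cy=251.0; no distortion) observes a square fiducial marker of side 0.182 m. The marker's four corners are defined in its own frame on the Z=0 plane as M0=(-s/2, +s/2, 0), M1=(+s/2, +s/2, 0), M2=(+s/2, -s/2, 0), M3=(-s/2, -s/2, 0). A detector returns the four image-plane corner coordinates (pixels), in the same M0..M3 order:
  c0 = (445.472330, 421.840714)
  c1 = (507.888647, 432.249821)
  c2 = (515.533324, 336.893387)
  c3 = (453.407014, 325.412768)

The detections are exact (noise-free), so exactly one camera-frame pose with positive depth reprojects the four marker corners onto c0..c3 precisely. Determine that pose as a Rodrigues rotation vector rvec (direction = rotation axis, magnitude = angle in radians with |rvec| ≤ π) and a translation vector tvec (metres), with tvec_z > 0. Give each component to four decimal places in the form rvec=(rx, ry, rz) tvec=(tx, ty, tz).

rvec=(-0.0169, -0.0805, 0.1289) tvec=(0.4150, 0.2420, 1.2481)

Intrinsics K: fx=443.8, fy=660.3, cx=333.2, cy=251.0
Marker side s = 0.182 m; corners in marker frame (Z=0):
  M0 = (-0.0910, +0.0910, 0)
  M1 = (+0.0910, +0.0910, 0)
  M2 = (+0.0910, -0.0910, 0)
  M3 = (-0.0910, -0.0910, 0)
Detected image corners:
  c0 = (445.472330, 421.840714) px
  c1 = (507.888647, 432.249821) px
  c2 = (515.533324, 336.893387) px
  c3 = (453.407014, 325.412768) px
Planar DLT: solve 8×8 A·h = b for H (H[2,2]=1):
  H  [+372.62284 -51.28109 +480.76125]
  H  [+84.18062 +520.16964 +379.05371]
  H  [+0.06341 -0.01766 +1.00000]
B = K⁻¹H; ‖b₁‖=0.801242, ‖b₂‖=0.801242; λ = 2/(‖b₁‖+‖b₂‖) = 1.248062, sign → tz>0 ⇒ λ=+1.248062
r₁ = λ·B[:,0] = (+0.98848,+0.12903,+0.07914); r₂ = λ·B[:,1] = (-0.12767,+0.99157,-0.02204)
r₃ = r₁×r₂ = (-0.08132,+0.01168,+0.99662); SVD([r₁ r₂ r₃]) → R = UVᵀ:
  R  [+0.98848 -0.12767 -0.08132]
  R  [+0.12903 +0.99157 +0.01168]
  R  [+0.07914 -0.02204 +0.99662]
t = (+0.41497, +0.24204, +1.24806) m
tr R = 2.976669; θ = arccos((tr R − 1)/2) = 0.152892 rad = 8.760°
axis k = ((R−Rᵀ)₃₂, (R−Rᵀ)₁₃, (R−Rᵀ)₂₁) / (2 sinθ) = (-0.110687, -0.526797, +0.842754)
rvec = θ·k = (-0.016923, -0.080543, +0.128851)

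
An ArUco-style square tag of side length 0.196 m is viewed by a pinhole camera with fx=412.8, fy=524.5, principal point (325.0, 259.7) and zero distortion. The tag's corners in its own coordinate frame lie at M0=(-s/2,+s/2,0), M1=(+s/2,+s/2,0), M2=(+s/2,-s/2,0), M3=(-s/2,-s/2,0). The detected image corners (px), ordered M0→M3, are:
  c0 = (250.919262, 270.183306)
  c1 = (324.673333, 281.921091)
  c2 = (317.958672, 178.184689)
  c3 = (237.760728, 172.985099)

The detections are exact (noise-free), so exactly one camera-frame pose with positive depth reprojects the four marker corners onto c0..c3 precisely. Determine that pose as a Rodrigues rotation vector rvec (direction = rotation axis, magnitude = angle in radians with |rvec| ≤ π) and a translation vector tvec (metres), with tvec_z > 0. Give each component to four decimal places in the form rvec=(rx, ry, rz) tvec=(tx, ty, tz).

rvec=(0.4733, 0.3771, 0.0161) tvec=(-0.0990, -0.0570, 0.9427)

Intrinsics K: fx=412.8, fy=524.5, cx=325.0, cy=259.7
Marker side s = 0.196 m; corners in marker frame (Z=0):
  M0 = (-0.0980, +0.0980, 0)
  M1 = (+0.0980, +0.0980, 0)
  M2 = (+0.0980, -0.0980, 0)
  M3 = (-0.0980, -0.0980, 0)
Detected image corners:
  c0 = (250.919262, 270.183306) px
  c1 = (324.673333, 281.921091) px
  c2 = (317.958672, 178.184689) px
  c3 = (237.760728, 172.985099) px
Planar DLT: solve 8×8 A·h = b for H (H[2,2]=1):
  H  [+286.73453 +185.67826 +281.65592]
  H  [-40.03845 +619.27476 +228.00319]
  H  [-0.37208 +0.47514 +1.00000]
B = K⁻¹H; ‖b₁‖=1.060821, ‖b₂‖=1.060821; λ = 2/(‖b₁‖+‖b₂‖) = 0.942666, sign → tz>0 ⇒ λ=+0.942666
r₁ = λ·B[:,0] = (+0.93093,+0.10171,-0.35075); r₂ = λ·B[:,1] = (+0.07138,+0.89123,+0.44790)
r₃ = r₁×r₂ = (+0.35815,-0.44200,+0.82241); SVD([r₁ r₂ r₃]) → R = UVᵀ:
  R  [+0.93093 +0.07138 +0.35815]
  R  [+0.10171 +0.89123 -0.44200]
  R  [-0.35075 +0.44790 +0.82241]
t = (-0.09898, -0.05697, +0.94267) m
tr R = 2.644577; θ = arccos((tr R − 1)/2) = 0.605376 rad = 34.685°
axis k = ((R−Rᵀ)₃₂, (R−Rᵀ)₁₃, (R−Rᵀ)₂₁) / (2 sinθ) = (+0.781881, +0.622858, +0.026646)
rvec = θ·k = (+0.473332, +0.377063, +0.016131)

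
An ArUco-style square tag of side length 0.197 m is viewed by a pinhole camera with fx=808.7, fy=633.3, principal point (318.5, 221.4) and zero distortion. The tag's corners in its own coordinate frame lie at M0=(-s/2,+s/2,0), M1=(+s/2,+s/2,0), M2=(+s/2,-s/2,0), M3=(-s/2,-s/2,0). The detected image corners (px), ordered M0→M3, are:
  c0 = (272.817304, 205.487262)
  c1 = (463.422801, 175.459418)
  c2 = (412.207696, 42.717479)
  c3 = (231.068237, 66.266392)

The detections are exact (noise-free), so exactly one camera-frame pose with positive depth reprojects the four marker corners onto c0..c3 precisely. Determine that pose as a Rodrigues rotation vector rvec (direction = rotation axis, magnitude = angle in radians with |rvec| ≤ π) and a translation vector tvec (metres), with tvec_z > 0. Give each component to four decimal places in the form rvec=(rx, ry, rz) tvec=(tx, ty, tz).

Intrinsics K: fx=808.7, fy=633.3, cx=318.5, cy=221.4
Marker side s = 0.197 m; corners in marker frame (Z=0):
  M0 = (-0.0985, +0.0985, 0)
  M1 = (+0.0985, +0.0985, 0)
  M2 = (+0.0985, -0.0985, 0)
  M3 = (-0.0985, -0.0985, 0)
Detected image corners:
  c0 = (272.817304, 205.487262) px
  c1 = (463.422801, 175.459418) px
  c2 = (412.207696, 42.717479) px
  c3 = (231.068237, 66.266392) px
Planar DLT: solve 8×8 A·h = b for H (H[2,2]=1):
  H  [+1005.55131 +131.53002 +345.84877]
  H  [-113.20172 +652.72898 +120.20652]
  H  [+0.18196 -0.30402 +1.00000]
B = K⁻¹H; ‖b₁‖=1.210311, ‖b₂‖=1.210311; λ = 2/(‖b₁‖+‖b₂‖) = 0.826234, sign → tz>0 ⇒ λ=+0.826234
r₁ = λ·B[:,0] = (+0.96814,-0.20025,+0.15035); r₂ = λ·B[:,1] = (+0.23331,+0.93940,-0.25119)
r₃ = r₁×r₂ = (-0.09093,+0.27827,+0.95619); SVD([r₁ r₂ r₃]) → R = UVᵀ:
  R  [+0.96814 +0.23331 -0.09093]
  R  [-0.20025 +0.93940 +0.27827]
  R  [+0.15035 -0.25119 +0.95619]
t = (+0.02794, -0.13202, +0.82623) m
tr R = 2.863729; θ = arccos((tr R − 1)/2) = 0.371278 rad = 21.273°
axis k = ((R−Rᵀ)₃₂, (R−Rᵀ)₁₃, (R−Rᵀ)₂₁) / (2 sinθ) = (-0.729669, -0.332516, -0.597508)
rvec = θ·k = (-0.270911, -0.123456, -0.221842)

rvec=(-0.2709, -0.1235, -0.2218) tvec=(0.0279, -0.1320, 0.8262)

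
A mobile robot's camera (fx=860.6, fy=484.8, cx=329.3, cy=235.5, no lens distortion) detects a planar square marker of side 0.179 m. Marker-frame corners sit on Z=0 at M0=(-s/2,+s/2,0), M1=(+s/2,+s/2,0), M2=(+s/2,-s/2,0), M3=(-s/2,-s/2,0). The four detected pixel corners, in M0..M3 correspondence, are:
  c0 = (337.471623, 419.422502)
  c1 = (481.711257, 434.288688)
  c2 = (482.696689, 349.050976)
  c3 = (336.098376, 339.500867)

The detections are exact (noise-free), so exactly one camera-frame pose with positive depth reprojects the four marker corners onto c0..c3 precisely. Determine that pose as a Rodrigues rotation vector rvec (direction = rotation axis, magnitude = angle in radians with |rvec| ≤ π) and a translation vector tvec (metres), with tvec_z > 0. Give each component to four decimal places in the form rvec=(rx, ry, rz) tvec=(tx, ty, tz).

Intrinsics K: fx=860.6, fy=484.8, cx=329.3, cy=235.5
Marker side s = 0.179 m; corners in marker frame (Z=0):
  M0 = (-0.0895, +0.0895, 0)
  M1 = (+0.0895, +0.0895, 0)
  M2 = (+0.0895, -0.0895, 0)
  M3 = (-0.0895, -0.0895, 0)
Detected image corners:
  c0 = (337.471623, 419.422502) px
  c1 = (481.711257, 434.288688) px
  c2 = (482.696689, 349.050976) px
  c3 = (336.098376, 339.500867) px
Planar DLT: solve 8×8 A·h = b for H (H[2,2]=1):
  H  [+659.55751 +38.61291 +407.06728]
  H  [-75.53426 +495.97253 +385.69862]
  H  [-0.37311 +0.09111 +1.00000]
B = K⁻¹H; ‖b₁‖=0.983069, ‖b₂‖=0.983069; λ = 2/(‖b₁‖+‖b₂‖) = 1.017223, sign → tz>0 ⇒ λ=+1.017223
r₁ = λ·B[:,0] = (+0.92482,+0.02588,-0.37953); r₂ = λ·B[:,1] = (+0.01018,+0.99564,+0.09268)
r₃ = r₁×r₂ = (+0.38028,-0.08957,+0.92052); SVD([r₁ r₂ r₃]) → R = UVᵀ:
  R  [+0.92482 +0.01018 +0.38028]
  R  [+0.02588 +0.99564 -0.08957]
  R  [-0.37953 +0.09268 +0.92052]
t = (+0.09192, +0.31515, +1.01722) m
tr R = 2.840985; θ = arccos((tr R − 1)/2) = 0.401458 rad = 23.002°
axis k = ((R−Rᵀ)₃₂, (R−Rᵀ)₁₃, (R−Rᵀ)₂₁) / (2 sinθ) = (+0.233206, +0.972220, +0.020088)
rvec = θ·k = (+0.093622, +0.390305, +0.008065)

rvec=(0.0936, 0.3903, 0.0081) tvec=(0.0919, 0.3152, 1.0172)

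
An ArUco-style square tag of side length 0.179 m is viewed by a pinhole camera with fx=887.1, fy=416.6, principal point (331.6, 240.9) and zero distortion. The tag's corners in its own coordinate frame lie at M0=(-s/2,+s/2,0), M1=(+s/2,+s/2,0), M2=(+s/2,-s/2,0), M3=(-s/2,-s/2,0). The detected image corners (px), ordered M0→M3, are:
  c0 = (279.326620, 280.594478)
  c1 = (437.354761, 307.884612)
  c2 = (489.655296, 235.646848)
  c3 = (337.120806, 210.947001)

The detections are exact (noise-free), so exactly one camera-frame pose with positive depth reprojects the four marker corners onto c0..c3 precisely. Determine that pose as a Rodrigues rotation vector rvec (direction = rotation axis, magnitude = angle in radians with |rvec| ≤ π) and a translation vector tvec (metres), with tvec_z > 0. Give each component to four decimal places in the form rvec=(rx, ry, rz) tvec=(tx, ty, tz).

Intrinsics K: fx=887.1, fy=416.6, cx=331.6, cy=240.9
Marker side s = 0.179 m; corners in marker frame (Z=0):
  M0 = (-0.0895, +0.0895, 0)
  M1 = (+0.0895, +0.0895, 0)
  M2 = (+0.0895, -0.0895, 0)
  M3 = (-0.0895, -0.0895, 0)
Detected image corners:
  c0 = (279.326620, 280.594478) px
  c1 = (437.354761, 307.884612) px
  c2 = (489.655296, 235.646848) px
  c3 = (337.120806, 210.947001) px
Planar DLT: solve 8×8 A·h = b for H (H[2,2]=1):
  H  [+822.23770 -399.87861 +385.64385]
  H  [+114.93940 +334.42663 +257.87429]
  H  [-0.11643 -0.23892 +1.00000]
B = K⁻¹H; ‖b₁‖=1.035881, ‖b₂‖=1.035881; λ = 2/(‖b₁‖+‖b₂‖) = 0.965362, sign → tz>0 ⇒ λ=+0.965362
r₁ = λ·B[:,0] = (+0.93679,+0.33134,-0.11240); r₂ = λ·B[:,1] = (-0.34894,+0.90832,-0.23065)
r₃ = r₁×r₂ = (+0.02567,+0.25529,+0.96652); SVD([r₁ r₂ r₃]) → R = UVᵀ:
  R  [+0.93679 -0.34894 +0.02567]
  R  [+0.33134 +0.90832 +0.25529]
  R  [-0.11240 -0.23065 +0.96652]
t = (+0.05881, +0.03933, +0.96536) m
tr R = 2.811635; θ = arccos((tr R − 1)/2) = 0.437490 rad = 25.066°
axis k = ((R−Rᵀ)₃₂, (R−Rᵀ)₁₃, (R−Rᵀ)₂₁) / (2 sinθ) = (-0.573487, +0.162951, +0.802845)
rvec = θ·k = (-0.250895, +0.071289, +0.351237)

rvec=(-0.2509, 0.0713, 0.3512) tvec=(0.0588, 0.0393, 0.9654)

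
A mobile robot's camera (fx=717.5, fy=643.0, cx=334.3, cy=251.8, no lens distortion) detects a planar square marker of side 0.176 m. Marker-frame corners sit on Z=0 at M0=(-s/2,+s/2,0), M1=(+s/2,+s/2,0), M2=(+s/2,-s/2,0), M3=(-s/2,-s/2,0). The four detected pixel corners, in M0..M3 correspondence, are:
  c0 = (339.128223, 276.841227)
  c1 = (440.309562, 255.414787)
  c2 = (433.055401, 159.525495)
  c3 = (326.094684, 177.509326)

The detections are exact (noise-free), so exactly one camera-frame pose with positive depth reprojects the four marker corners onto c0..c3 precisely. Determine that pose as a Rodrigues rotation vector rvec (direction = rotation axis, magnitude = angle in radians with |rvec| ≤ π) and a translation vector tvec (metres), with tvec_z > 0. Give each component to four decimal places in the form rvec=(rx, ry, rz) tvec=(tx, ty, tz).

Intrinsics K: fx=717.5, fy=643.0, cx=334.3, cy=251.8
Marker side s = 0.176 m; corners in marker frame (Z=0):
  M0 = (-0.0880, +0.0880, 0)
  M1 = (+0.0880, +0.0880, 0)
  M2 = (+0.0880, -0.0880, 0)
  M3 = (-0.0880, -0.0880, 0)
Detected image corners:
  c0 = (339.128223, 276.841227) px
  c1 = (440.309562, 255.414787) px
  c2 = (433.055401, 159.525495) px
  c3 = (326.094684, 177.509326) px
Planar DLT: solve 8×8 A·h = b for H (H[2,2]=1):
  H  [+690.51376 +168.91833 +385.96249]
  H  [-55.92597 +617.46816 +218.34489]
  H  [+0.25899 +0.29028 +1.00000]
B = K⁻¹H; ‖b₁‖=0.900589, ‖b₂‖=0.900589; λ = 2/(‖b₁‖+‖b₂‖) = 1.110385, sign → tz>0 ⇒ λ=+1.110385
r₁ = λ·B[:,0] = (+0.93463,-0.20919,+0.28758); r₂ = λ·B[:,1] = (+0.11123,+0.94007,+0.32233)
r₃ = r₁×r₂ = (-0.33778,-0.26927,+0.90189); SVD([r₁ r₂ r₃]) → R = UVᵀ:
  R  [+0.93463 +0.11123 -0.33778]
  R  [-0.20919 +0.94007 -0.26927]
  R  [+0.28758 +0.32233 +0.90189]
t = (+0.07995, -0.05777, +1.11038) m
tr R = 2.776589; θ = arccos((tr R − 1)/2) = 0.477178 rad = 27.340°
axis k = ((R−Rᵀ)₃₂, (R−Rᵀ)₁₃, (R−Rᵀ)₂₁) / (2 sinθ) = (+0.644055, -0.680810, -0.348842)
rvec = θ·k = (+0.307329, -0.324867, -0.166460)

rvec=(0.3073, -0.3249, -0.1665) tvec=(0.0800, -0.0578, 1.1104)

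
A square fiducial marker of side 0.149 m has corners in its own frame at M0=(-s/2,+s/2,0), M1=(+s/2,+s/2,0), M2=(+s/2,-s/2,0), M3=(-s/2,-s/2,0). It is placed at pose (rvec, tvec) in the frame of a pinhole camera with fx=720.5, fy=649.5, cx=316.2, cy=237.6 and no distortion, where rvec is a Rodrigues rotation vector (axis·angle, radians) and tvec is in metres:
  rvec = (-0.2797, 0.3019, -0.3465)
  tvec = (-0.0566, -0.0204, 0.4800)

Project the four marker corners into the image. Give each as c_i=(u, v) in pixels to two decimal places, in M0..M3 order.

c0=(161.38, 339.70) c1=(368.35, 266.09) c2=(299.44, 83.37) c3=(115.97, 162.84)

Intrinsics K: fx=720.5, fy=649.5, cx=316.2, cy=237.6
Marker side s = 0.149 m; corners in marker frame (Z=0):
  M0 = (-0.0745, +0.0745, 0)
  M1 = (+0.0745, +0.0745, 0)
  M2 = (+0.0745, -0.0745, 0)
  M3 = (-0.0745, -0.0745, 0)
rvec = (-0.2797, 0.3019, -0.3465), |rvec| = θ = 0.53799 rad = 30.825°
Rodrigues: sinθ=0.51241, 1−cosθ=0.14126; R = I + sinθ·[k]× + (1−cosθ)·[k]×²:
    [+0.89692 +0.28881 +0.33485]
    [-0.37124 +0.90322 +0.21535]
    [-0.24025 -0.31746 +0.91734]
t = (-0.0566, -0.0204, 0.4800) m
M0: Pc = R·M0+t = (-0.10190, +0.07455, +0.47425); u = 720.5·(-0.10190)/0.47425 + 316.2 = 161.3826, v = 649.5·(+0.07455)/0.47425 + 237.6 = 339.6951
M1: Pc = R·M1+t = (+0.03174, +0.01923, +0.43845); u = 720.5·(+0.03174)/0.43845 + 316.2 = 368.3531, v = 649.5·(+0.01923)/0.43845 + 237.6 = 266.0905
M2: Pc = R·M2+t = (-0.01130, -0.11535, +0.48575); u = 720.5·(-0.01130)/0.48575 + 316.2 = 299.4449, v = 649.5·(-0.11535)/0.48575 + 237.6 = 83.3691
M3: Pc = R·M3+t = (-0.14494, -0.06003, +0.52155); u = 720.5·(-0.14494)/0.52155 + 316.2 = 115.9748, v = 649.5·(-0.06003)/0.52155 + 237.6 = 162.8394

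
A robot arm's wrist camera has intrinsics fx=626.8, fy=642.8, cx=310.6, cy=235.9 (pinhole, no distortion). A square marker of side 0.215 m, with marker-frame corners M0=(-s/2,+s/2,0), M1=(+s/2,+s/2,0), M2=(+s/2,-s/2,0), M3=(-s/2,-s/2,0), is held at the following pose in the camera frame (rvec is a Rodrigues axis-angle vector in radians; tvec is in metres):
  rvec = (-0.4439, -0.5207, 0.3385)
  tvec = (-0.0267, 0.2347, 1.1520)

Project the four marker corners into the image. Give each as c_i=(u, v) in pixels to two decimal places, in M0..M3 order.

Intrinsics K: fx=626.8, fy=642.8, cx=310.6, cy=235.9
Marker side s = 0.215 m; corners in marker frame (Z=0):
  M0 = (-0.1075, +0.1075, 0)
  M1 = (+0.1075, +0.1075, 0)
  M2 = (+0.1075, -0.1075, 0)
  M3 = (-0.1075, -0.1075, 0)
rvec = (-0.4439, -0.5207, 0.3385), |rvec| = θ = 0.76339 rad = 43.739°
Rodrigues: sinθ=0.69137, 1−cosθ=0.27750; R = I + sinθ·[k]× + (1−cosθ)·[k]×²:
    [+0.81633 -0.19650 -0.54313]
    [+0.41663 +0.85161 +0.31809]
    [+0.40003 -0.48596 +0.77706]
t = (-0.0267, 0.2347, 1.1520) m
M0: Pc = R·M0+t = (-0.13558, +0.28146, +1.05676); u = 626.8·(-0.13558)/1.05676 + 310.6 = 230.1830, v = 642.8·(+0.28146)/1.05676 + 235.9 = 407.1053
M1: Pc = R·M1+t = (+0.03993, +0.37104, +1.14276); u = 626.8·(+0.03993)/1.14276 + 310.6 = 332.5022, v = 642.8·(+0.37104)/1.14276 + 235.9 = 444.6063
M2: Pc = R·M2+t = (+0.08218, +0.18794, +1.24724); u = 626.8·(+0.08218)/1.24724 + 310.6 = 351.8992, v = 642.8·(+0.18794)/1.24724 + 235.9 = 332.7600
M3: Pc = R·M3+t = (-0.09333, +0.09836, +1.16124); u = 626.8·(-0.09333)/1.16124 + 310.6 = 260.2226, v = 642.8·(+0.09836)/1.16124 + 235.9 = 290.3493

c0=(230.18, 407.11) c1=(332.50, 444.61) c2=(351.90, 332.76) c3=(260.22, 290.35)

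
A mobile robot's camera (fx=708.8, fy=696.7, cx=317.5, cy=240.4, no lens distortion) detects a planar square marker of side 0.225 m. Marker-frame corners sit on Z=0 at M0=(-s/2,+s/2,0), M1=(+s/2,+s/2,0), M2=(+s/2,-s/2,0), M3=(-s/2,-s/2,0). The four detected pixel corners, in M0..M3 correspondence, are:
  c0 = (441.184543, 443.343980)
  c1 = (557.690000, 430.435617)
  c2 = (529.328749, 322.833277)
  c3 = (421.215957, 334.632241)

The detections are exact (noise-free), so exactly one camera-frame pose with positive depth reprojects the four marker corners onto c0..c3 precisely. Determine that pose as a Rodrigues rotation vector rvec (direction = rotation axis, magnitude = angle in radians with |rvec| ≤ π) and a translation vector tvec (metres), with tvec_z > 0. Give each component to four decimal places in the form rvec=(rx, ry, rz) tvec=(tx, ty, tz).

rvec=(-0.4900, 0.0164, -0.1094) tvec=(0.3371, 0.2841, 1.4099)

Intrinsics K: fx=708.8, fy=696.7, cx=317.5, cy=240.4
Marker side s = 0.225 m; corners in marker frame (Z=0):
  M0 = (-0.1125, +0.1125, 0)
  M1 = (+0.1125, +0.1125, 0)
  M2 = (+0.1125, -0.1125, 0)
  M3 = (-0.1125, -0.1125, 0)
Detected image corners:
  c0 = (441.184543, 443.343980) px
  c1 = (557.690000, 430.435617) px
  c2 = (529.328749, 322.833277) px
  c3 = (421.215957, 334.632241) px
Planar DLT: solve 8×8 A·h = b for H (H[2,2]=1):
  H  [+502.09156 -55.23092 +486.94836]
  H  [-51.95334 +352.93925 +380.77571]
  H  [+0.00747 -0.33373 +1.00000]
B = K⁻¹H; ‖b₁‖=0.709270, ‖b₂‖=0.709270; λ = 2/(‖b₁‖+‖b₂‖) = 1.409899, sign → tz>0 ⇒ λ=+1.409899
r₁ = λ·B[:,0] = (+0.99401,-0.10877,+0.01053); r₂ = λ·B[:,1] = (+0.10091,+0.87660,-0.47053)
r₃ = r₁×r₂ = (+0.04195,+0.46877,+0.88232); SVD([r₁ r₂ r₃]) → R = UVᵀ:
  R  [+0.99401 +0.10091 +0.04195]
  R  [-0.10877 +0.87660 +0.46877]
  R  [+0.01053 -0.47053 +0.88232]
t = (+0.33706, +0.28408, +1.40990) m
tr R = 2.752928; θ = arccos((tr R − 1)/2) = 0.502328 rad = 28.781°
axis k = ((R−Rᵀ)₃₂, (R−Rᵀ)₁₃, (R−Rᵀ)₂₁) / (2 sinθ) = (-0.975459, +0.032627, -0.217749)
rvec = θ·k = (-0.490001, +0.016390, -0.109381)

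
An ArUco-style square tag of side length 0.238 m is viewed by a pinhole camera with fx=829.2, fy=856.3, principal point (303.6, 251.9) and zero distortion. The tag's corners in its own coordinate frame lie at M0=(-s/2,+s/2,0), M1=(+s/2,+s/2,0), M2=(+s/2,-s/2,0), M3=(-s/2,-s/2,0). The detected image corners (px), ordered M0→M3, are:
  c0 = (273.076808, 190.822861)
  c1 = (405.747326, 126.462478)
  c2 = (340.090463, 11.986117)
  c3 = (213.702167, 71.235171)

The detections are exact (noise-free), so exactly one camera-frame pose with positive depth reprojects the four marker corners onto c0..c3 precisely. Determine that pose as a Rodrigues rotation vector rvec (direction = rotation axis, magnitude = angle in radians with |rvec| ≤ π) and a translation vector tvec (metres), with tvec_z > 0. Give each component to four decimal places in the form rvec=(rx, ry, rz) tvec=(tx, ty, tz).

rvec=(-0.3389, -0.0082, -0.4551) tvec=(0.0069, -0.2458, 1.3702)

Intrinsics K: fx=829.2, fy=856.3, cx=303.6, cy=251.9
Marker side s = 0.238 m; corners in marker frame (Z=0):
  M0 = (-0.1190, +0.1190, 0)
  M1 = (+0.1190, +0.1190, 0)
  M2 = (+0.1190, -0.1190, 0)
  M3 = (-0.1190, -0.1190, 0)
Detected image corners:
  c0 = (273.076808, 190.822861) px
  c1 = (405.747326, 126.462478) px
  c2 = (340.090463, 11.986117) px
  c3 = (213.702167, 71.235171) px
Planar DLT: solve 8×8 A·h = b for H (H[2,2]=1):
  H  [+562.51090 +190.97539 +307.75369]
  H  [-253.33085 +468.32737 +98.28200]
  H  [+0.06047 -0.23297 +1.00000]
B = K⁻¹H; ‖b₁‖=0.729842, ‖b₂‖=0.729842; λ = 2/(‖b₁‖+‖b₂‖) = 1.370160, sign → tz>0 ⇒ λ=+1.370160
r₁ = λ·B[:,0] = (+0.89915,-0.42973,+0.08286); r₂ = λ·B[:,1] = (+0.43244,+0.84327,-0.31921)
r₃ = r₁×r₂ = (+0.06730,+0.32285,+0.94406); SVD([r₁ r₂ r₃]) → R = UVᵀ:
  R  [+0.89915 +0.43244 +0.06730]
  R  [-0.42973 +0.84327 +0.32285]
  R  [+0.08286 -0.31921 +0.94406]
t = (+0.00686, -0.24580, +1.37016) m
tr R = 2.686474; θ = arccos((tr R − 1)/2) = 0.567520 rad = 32.516°
axis k = ((R−Rᵀ)₃₂, (R−Rᵀ)₁₃, (R−Rᵀ)₂₁) / (2 sinθ) = (-0.597212, -0.014475, -0.801953)
rvec = θ·k = (-0.338930, -0.008215, -0.455124)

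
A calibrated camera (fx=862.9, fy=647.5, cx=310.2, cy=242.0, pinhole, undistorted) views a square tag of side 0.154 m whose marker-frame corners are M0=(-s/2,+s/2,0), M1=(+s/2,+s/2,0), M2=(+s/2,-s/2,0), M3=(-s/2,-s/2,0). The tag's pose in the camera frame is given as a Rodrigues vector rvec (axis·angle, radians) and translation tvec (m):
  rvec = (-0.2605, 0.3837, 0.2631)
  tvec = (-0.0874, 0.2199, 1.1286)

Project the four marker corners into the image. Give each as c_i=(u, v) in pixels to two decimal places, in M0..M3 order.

Intrinsics K: fx=862.9, fy=647.5, cx=310.2, cy=242.0
Marker side s = 0.154 m; corners in marker frame (Z=0):
  M0 = (-0.0770, +0.0770, 0)
  M1 = (+0.0770, +0.0770, 0)
  M2 = (+0.0770, -0.0770, 0)
  M3 = (-0.0770, -0.0770, 0)
rvec = (-0.2605, 0.3837, 0.2631), |rvec| = θ = 0.53320 rad = 30.550°
Rodrigues: sinθ=0.50830, 1−cosθ=0.13882; R = I + sinθ·[k]× + (1−cosθ)·[k]×²:
    [+0.89432 -0.29961 +0.33231]
    [+0.20201 +0.93307 +0.29762]
    [-0.39924 -0.19904 +0.89498]
t = (-0.0874, 0.2199, 1.1286) m
M0: Pc = R·M0+t = (-0.17933, +0.27619, +1.14402); u = 862.9·(-0.17933)/1.14402 + 310.2 = 174.9343, v = 647.5·(+0.27619)/1.14402 + 242.0 = 398.3215
M1: Pc = R·M1+t = (-0.04161, +0.30730, +1.08253); u = 862.9·(-0.04161)/1.08253 + 310.2 = 277.0339, v = 647.5·(+0.30730)/1.08253 + 242.0 = 425.8071
M2: Pc = R·M2+t = (+0.00453, +0.16361, +1.11318); u = 862.9·(+0.00453)/1.11318 + 310.2 = 313.7135, v = 647.5·(+0.16361)/1.11318 + 242.0 = 337.1651
M3: Pc = R·M3+t = (-0.13319, +0.13250, +1.17467); u = 862.9·(-0.13319)/1.17467 + 310.2 = 212.3583, v = 647.5·(+0.13250)/1.17467 + 242.0 = 315.0363

c0=(174.93, 398.32) c1=(277.03, 425.81) c2=(313.71, 337.17) c3=(212.36, 315.04)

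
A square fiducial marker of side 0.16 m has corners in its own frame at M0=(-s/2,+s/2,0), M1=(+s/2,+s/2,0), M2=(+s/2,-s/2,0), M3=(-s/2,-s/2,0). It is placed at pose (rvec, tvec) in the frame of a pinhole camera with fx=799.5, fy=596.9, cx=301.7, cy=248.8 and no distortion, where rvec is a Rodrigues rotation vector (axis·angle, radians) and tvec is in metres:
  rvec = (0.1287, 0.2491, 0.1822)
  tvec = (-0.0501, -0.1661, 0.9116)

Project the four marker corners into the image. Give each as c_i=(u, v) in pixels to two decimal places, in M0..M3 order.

c0=(183.44, 183.13) c1=(313.27, 200.98) c2=(337.24, 93.96) c3=(203.07, 80.00)

Intrinsics K: fx=799.5, fy=596.9, cx=301.7, cy=248.8
Marker side s = 0.16 m; corners in marker frame (Z=0):
  M0 = (-0.0800, +0.0800, 0)
  M1 = (+0.0800, +0.0800, 0)
  M2 = (+0.0800, -0.0800, 0)
  M3 = (-0.0800, -0.0800, 0)
rvec = (0.1287, 0.2491, 0.1822), |rvec| = θ = 0.33438 rad = 19.159°
Rodrigues: sinθ=0.32819, 1−cosθ=0.05539; R = I + sinθ·[k]× + (1−cosθ)·[k]×²:
    [+0.95282 -0.16294 +0.25610]
    [+0.19470 +0.97535 -0.10383]
    [-0.23287 +0.14880 +0.96106]
t = (-0.0501, -0.1661, 0.9116) m
M0: Pc = R·M0+t = (-0.13936, -0.10365, +0.94213); u = 799.5·(-0.13936)/0.94213 + 301.7 = 183.4375, v = 596.9·(-0.10365)/0.94213 + 248.8 = 183.1324
M1: Pc = R·M1+t = (+0.01309, -0.07250, +0.90487); u = 799.5·(+0.01309)/0.90487 + 301.7 = 313.2657, v = 596.9·(-0.07250)/0.90487 + 248.8 = 200.9783
M2: Pc = R·M2+t = (+0.03916, -0.22855, +0.88107); u = 799.5·(+0.03916)/0.88107 + 301.7 = 337.2355, v = 596.9·(-0.22855)/0.88107 + 248.8 = 93.9621
M3: Pc = R·M3+t = (-0.11329, -0.25970, +0.91833); u = 799.5·(-0.11329)/0.91833 + 301.7 = 203.0690, v = 596.9·(-0.25970)/0.91833 + 248.8 = 79.9954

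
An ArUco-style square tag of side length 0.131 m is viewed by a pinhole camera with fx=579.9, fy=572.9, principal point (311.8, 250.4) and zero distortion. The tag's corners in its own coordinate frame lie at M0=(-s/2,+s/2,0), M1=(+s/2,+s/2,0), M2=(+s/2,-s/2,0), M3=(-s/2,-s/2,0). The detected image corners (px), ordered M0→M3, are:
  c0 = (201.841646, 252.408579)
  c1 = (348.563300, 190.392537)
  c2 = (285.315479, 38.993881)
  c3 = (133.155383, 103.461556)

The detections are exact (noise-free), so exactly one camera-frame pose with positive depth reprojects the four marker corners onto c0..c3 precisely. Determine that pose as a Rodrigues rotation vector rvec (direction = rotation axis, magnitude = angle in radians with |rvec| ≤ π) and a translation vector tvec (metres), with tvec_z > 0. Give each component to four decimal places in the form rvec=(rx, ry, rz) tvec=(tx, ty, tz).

Intrinsics K: fx=579.9, fy=572.9, cx=311.8, cy=250.4
Marker side s = 0.131 m; corners in marker frame (Z=0):
  M0 = (-0.0655, +0.0655, 0)
  M1 = (+0.0655, +0.0655, 0)
  M2 = (+0.0655, -0.0655, 0)
  M3 = (-0.0655, -0.0655, 0)
Detected image corners:
  c0 = (201.841646, 252.408579) px
  c1 = (348.563300, 190.392537) px
  c2 = (285.315479, 38.993881) px
  c3 = (133.155383, 103.461556) px
Planar DLT: solve 8×8 A·h = b for H (H[2,2]=1):
  H  [+1138.82966 +571.55072 +242.79376]
  H  [-483.53188 +1187.41547 +147.70771]
  H  [-0.00644 +0.28064 +1.00000]
B = K⁻¹H; ‖b₁‖=2.139606, ‖b₂‖=2.139606; λ = 2/(‖b₁‖+‖b₂‖) = 0.467376, sign → tz>0 ⇒ λ=+0.467376
r₁ = λ·B[:,0] = (+0.91947,-0.39315,-0.00301); r₂ = λ·B[:,1] = (+0.39012,+0.91137,+0.13117)
r₃ = r₁×r₂ = (-0.04883,-0.12178,+0.99136); SVD([r₁ r₂ r₃]) → R = UVᵀ:
  R  [+0.91947 +0.39012 -0.04883]
  R  [-0.39315 +0.91137 -0.12178]
  R  [-0.00301 +0.13117 +0.99136]
t = (-0.05562, -0.08378, +0.46738) m
tr R = 2.822197; θ = arccos((tr R − 1)/2) = 0.424856 rad = 24.342°
axis k = ((R−Rᵀ)₃₂, (R−Rᵀ)₁₃, (R−Rᵀ)₂₁) / (2 sinθ) = (+0.306826, -0.055580, -0.950141)
rvec = θ·k = (+0.130357, -0.023614, -0.403673)

rvec=(0.1304, -0.0236, -0.4037) tvec=(-0.0556, -0.0838, 0.4674)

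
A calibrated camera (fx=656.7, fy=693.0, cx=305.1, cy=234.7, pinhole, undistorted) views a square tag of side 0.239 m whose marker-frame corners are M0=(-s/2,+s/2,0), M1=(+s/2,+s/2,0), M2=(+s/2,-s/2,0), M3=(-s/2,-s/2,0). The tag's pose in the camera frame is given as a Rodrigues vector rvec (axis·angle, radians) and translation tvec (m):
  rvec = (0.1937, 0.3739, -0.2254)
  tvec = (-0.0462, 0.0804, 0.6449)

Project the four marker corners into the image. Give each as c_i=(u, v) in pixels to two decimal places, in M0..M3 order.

Intrinsics K: fx=656.7, fy=693.0, cx=305.1, cy=234.7
Marker side s = 0.239 m; corners in marker frame (Z=0):
  M0 = (-0.1195, +0.1195, 0)
  M1 = (+0.1195, +0.1195, 0)
  M2 = (+0.1195, -0.1195, 0)
  M3 = (-0.1195, -0.1195, 0)
rvec = (0.1937, 0.3739, -0.2254), |rvec| = θ = 0.47763 rad = 27.366°
Rodrigues: sinθ=0.45967, 1−cosθ=0.11191; R = I + sinθ·[k]× + (1−cosθ)·[k]×²:
    [+0.90649 +0.25246 +0.33843]
    [-0.18140 +0.95667 -0.22776]
    [-0.38126 +0.14508 +0.91301]
t = (-0.0462, 0.0804, 0.6449) m
M0: Pc = R·M0+t = (-0.12436, +0.21640, +0.70780); u = 656.7·(-0.12436)/0.70780 + 305.1 = 189.7200, v = 693.0·(+0.21640)/0.70780 + 234.7 = 446.5751
M1: Pc = R·M1+t = (+0.09229, +0.17305, +0.61668); u = 656.7·(+0.09229)/0.61668 + 305.1 = 403.3849, v = 693.0·(+0.17305)/0.61668 + 234.7 = 429.1624
M2: Pc = R·M2+t = (+0.03196, -0.05560, +0.58200); u = 656.7·(+0.03196)/0.58200 + 305.1 = 341.1592, v = 693.0·(-0.05560)/0.58200 + 234.7 = 168.4971
M3: Pc = R·M3+t = (-0.18469, -0.01225, +0.67312); u = 656.7·(-0.18469)/0.67312 + 305.1 = 124.9119, v = 693.0·(-0.01225)/0.67312 + 234.7 = 222.0934

c0=(189.72, 446.58) c1=(403.38, 429.16) c2=(341.16, 168.50) c3=(124.91, 222.09)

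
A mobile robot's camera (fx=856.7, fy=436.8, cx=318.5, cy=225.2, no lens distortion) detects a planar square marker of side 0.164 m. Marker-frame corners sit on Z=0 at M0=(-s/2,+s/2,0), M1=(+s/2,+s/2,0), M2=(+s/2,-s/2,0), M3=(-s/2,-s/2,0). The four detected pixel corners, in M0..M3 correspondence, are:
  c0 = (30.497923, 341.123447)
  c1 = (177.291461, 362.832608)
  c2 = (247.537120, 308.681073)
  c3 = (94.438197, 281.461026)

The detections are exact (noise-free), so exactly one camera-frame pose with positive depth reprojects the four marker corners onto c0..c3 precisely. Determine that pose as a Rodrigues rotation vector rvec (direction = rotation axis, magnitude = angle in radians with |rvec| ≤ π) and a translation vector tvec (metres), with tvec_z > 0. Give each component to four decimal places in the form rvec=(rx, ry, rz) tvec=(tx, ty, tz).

rvec=(0.4836, -0.2639, 0.4787) tvec=(-0.1833, 0.1995, 0.8734)

Intrinsics K: fx=856.7, fy=436.8, cx=318.5, cy=225.2
Marker side s = 0.164 m; corners in marker frame (Z=0):
  M0 = (-0.0820, +0.0820, 0)
  M1 = (+0.0820, +0.0820, 0)
  M2 = (+0.0820, -0.0820, 0)
  M3 = (-0.0820, -0.0820, 0)
Detected image corners:
  c0 = (30.497923, 341.123447) px
  c1 = (177.291461, 362.832608) px
  c2 = (247.537120, 308.681073) px
  c3 = (94.438197, 281.461026) px
Planar DLT: solve 8×8 A·h = b for H (H[2,2]=1):
  H  [+968.97649 -349.72733 +138.71629]
  H  [+278.88191 +487.69962 +324.94729]
  H  [+0.40278 +0.43663 +1.00000]
B = K⁻¹H; ‖b₁‖=1.144902, ‖b₂‖=1.144902; λ = 2/(‖b₁‖+‖b₂‖) = 0.873437, sign → tz>0 ⇒ λ=+0.873437
r₁ = λ·B[:,0] = (+0.85712,+0.37628,+0.35180); r₂ = λ·B[:,1] = (-0.49834,+0.77860,+0.38137)
r₃ = r₁×r₂ = (-0.13041,-0.50220,+0.85486); SVD([r₁ r₂ r₃]) → R = UVᵀ:
  R  [+0.85712 -0.49834 -0.13041]
  R  [+0.37628 +0.77860 -0.50220]
  R  [+0.35180 +0.38137 +0.85486]
t = (-0.18330, +0.19946, +0.87344) m
tr R = 2.490575; θ = arccos((tr R − 1)/2) = 0.729830 rad = 41.816°
axis k = ((R−Rᵀ)₃₂, (R−Rᵀ)₁₃, (R−Rᵀ)₂₁) / (2 sinθ) = (+0.662598, -0.361617, +0.655894)
rvec = θ·k = (+0.483584, -0.263919, +0.478691)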